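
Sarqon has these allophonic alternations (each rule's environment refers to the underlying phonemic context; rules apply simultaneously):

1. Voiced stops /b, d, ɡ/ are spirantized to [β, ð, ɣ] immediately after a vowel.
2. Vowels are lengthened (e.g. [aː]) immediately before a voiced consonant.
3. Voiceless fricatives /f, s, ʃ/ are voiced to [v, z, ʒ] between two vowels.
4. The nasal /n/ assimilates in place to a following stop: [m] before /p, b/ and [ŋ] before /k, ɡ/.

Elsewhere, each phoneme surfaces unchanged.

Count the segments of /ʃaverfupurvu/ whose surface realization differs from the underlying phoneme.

3

Segments that undergo a rule: /a/ → [aː] (rule 2); /e/ → [eː] (rule 2); /u/ → [uː] (rule 2).
All other segments surface unchanged.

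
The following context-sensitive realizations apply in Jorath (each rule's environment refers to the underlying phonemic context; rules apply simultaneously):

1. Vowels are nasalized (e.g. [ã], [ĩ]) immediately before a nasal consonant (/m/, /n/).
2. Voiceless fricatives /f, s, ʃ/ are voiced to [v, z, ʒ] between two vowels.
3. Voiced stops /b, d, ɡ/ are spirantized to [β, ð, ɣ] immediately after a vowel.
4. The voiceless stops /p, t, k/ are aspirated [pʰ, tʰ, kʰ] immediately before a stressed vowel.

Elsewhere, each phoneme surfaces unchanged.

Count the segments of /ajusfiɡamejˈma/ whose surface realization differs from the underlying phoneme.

2

Segments that undergo a rule: /ɡ/ → [ɣ] (rule 3); /a/ → [ã] (rule 1).
All other segments surface unchanged.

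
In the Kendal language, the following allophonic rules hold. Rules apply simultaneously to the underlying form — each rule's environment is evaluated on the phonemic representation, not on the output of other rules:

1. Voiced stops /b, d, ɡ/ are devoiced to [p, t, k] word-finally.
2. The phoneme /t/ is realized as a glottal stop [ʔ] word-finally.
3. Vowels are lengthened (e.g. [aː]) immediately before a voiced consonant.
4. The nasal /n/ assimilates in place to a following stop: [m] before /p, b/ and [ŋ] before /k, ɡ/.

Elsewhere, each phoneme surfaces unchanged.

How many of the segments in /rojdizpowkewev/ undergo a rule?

5

Segments that undergo a rule: /o/ → [oː] (rule 3); /i/ → [iː] (rule 3); /o/ → [oː] (rule 3); /e/ → [eː] (rule 3); /e/ → [eː] (rule 3).
All other segments surface unchanged.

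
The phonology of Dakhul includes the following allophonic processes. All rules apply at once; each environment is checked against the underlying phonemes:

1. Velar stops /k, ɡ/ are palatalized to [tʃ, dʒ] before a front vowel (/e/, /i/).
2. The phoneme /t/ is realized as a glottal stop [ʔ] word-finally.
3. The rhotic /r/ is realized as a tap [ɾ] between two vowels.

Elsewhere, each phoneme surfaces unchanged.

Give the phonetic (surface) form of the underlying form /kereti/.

/k/ (word-initial) occurs before a front vowel → [tʃ] by rule 1.
/e/ stays [e].
/r/ — between /e/ and /e/, between two vowels — surfaces as [ɾ] (rule 3).
/e/ (between /r/ and /t/) is unaffected → [e].
/t/ (between /e/ and /i/) is in the target of rule 2 but the environment (word-finally) is not met → [t].
/i/ — not in any rule's target class → [i].

[tʃeɾeti]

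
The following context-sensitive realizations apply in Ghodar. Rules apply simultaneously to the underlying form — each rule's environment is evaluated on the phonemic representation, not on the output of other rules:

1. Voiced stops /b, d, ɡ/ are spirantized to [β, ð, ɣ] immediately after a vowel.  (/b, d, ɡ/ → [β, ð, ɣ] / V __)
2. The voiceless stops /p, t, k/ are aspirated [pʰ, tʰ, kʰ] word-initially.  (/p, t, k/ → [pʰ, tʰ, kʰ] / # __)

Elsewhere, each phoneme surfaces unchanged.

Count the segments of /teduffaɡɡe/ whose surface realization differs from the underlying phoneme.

Segments that undergo a rule: /t/ → [tʰ] (rule 2); /d/ → [ð] (rule 1); /ɡ/ → [ɣ] (rule 1).
All other segments surface unchanged.

3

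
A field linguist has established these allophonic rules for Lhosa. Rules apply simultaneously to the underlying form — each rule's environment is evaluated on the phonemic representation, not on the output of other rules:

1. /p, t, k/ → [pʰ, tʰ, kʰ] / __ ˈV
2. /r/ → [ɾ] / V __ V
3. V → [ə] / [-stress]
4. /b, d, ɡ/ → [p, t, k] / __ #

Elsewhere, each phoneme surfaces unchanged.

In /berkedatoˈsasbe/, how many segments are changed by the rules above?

5

Segments that undergo a rule: /e/ → [ə] (rule 3); /e/ → [ə] (rule 3); /a/ → [ə] (rule 3); /o/ → [ə] (rule 3); /e/ → [ə] (rule 3).
All other segments surface unchanged.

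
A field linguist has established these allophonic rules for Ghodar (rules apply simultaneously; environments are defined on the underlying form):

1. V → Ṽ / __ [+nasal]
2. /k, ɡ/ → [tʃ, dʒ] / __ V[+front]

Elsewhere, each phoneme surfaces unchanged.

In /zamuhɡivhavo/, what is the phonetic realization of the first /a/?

[ã]

/a/ — between /z/ and /m/, before a nasal consonant — surfaces as [ã] (rule 1).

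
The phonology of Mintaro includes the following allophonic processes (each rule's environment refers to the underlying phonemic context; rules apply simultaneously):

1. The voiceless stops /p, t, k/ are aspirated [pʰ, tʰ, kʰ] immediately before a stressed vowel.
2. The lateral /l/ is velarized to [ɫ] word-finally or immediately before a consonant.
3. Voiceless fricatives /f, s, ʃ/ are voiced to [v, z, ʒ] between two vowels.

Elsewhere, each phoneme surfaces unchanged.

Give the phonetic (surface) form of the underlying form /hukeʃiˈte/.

/h/ stays [h].
/u/ (between /h/ and /k/): no rule targets it → [u].
/k/ (between /u/ and /e/) is in the target of rule 1 but the environment (immediately before a stressed vowel) is not met → [k].
/e/ (between /k/ and /ʃ/) is unaffected → [e].
/ʃ/ — between /e/ and /i/, between two vowels — surfaces as [ʒ] (rule 3).
/i/ (between /ʃ/ and /t/): no rule targets it → [i].
/t/ (between /i/ and /e/) occurs immediately before a stressed vowel → [tʰ] by rule 1.
/e/ (word-final): no rule targets it → [e].

[hukeʒiˈtʰe]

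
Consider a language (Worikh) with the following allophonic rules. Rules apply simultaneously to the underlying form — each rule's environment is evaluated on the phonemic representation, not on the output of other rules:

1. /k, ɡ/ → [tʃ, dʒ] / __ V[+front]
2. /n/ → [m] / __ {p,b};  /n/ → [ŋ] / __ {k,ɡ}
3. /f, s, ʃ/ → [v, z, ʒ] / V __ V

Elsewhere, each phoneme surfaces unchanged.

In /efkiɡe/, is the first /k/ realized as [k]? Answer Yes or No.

/k/ (between /f/ and /i/) occurs before a front vowel → [tʃ] by rule 1.
The actual realization is [tʃ], not [k].

No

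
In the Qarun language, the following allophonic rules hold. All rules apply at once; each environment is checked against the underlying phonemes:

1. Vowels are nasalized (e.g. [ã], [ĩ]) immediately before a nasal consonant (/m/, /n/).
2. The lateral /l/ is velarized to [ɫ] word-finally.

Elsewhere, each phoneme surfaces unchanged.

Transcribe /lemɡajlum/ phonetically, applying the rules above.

/l/ — word-initial; rule 2 does not apply here → [l].
/e/ — between /l/ and /m/, before a nasal consonant — surfaces as [ẽ] (rule 1).
/m/ (between /e/ and /ɡ/): no rule targets it → [m].
/ɡ/ (between /m/ and /a/) is unaffected → [ɡ].
/a/ (between /ɡ/ and /j/) fails the environment for rule 1, so it stays [a].
/j/ (between /a/ and /l/): no rule targets it → [j].
/l/ (between /j/ and /u/): rule 2 targets it, but not word-finally → unchanged [l].
Rule 1 applies to /u/ (between /l/ and /m/: before a nasal consonant) → [ũ].
/m/ — not in any rule's target class → [m].

[lẽmɡajlũm]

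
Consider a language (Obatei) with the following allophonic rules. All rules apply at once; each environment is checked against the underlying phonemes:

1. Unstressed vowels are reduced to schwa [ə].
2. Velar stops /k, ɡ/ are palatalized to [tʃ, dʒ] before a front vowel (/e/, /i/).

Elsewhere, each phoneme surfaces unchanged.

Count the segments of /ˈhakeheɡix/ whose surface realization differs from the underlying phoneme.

5

Segments that undergo a rule: /k/ → [tʃ] (rule 2); /e/ → [ə] (rule 1); /e/ → [ə] (rule 1); /ɡ/ → [dʒ] (rule 2); /i/ → [ə] (rule 1).
All other segments surface unchanged.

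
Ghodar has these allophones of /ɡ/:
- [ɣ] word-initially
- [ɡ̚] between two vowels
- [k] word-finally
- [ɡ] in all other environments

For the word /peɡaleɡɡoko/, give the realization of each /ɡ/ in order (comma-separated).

Occurrence 1 (position 3): between two vowels → [ɡ̚].
Occurrence 2 (position 7): no conditioning environment matches → elsewhere allophone [ɡ].
Occurrence 3 (position 8): no conditioning environment matches → elsewhere allophone [ɡ].

[ɡ̚], [ɡ], [ɡ]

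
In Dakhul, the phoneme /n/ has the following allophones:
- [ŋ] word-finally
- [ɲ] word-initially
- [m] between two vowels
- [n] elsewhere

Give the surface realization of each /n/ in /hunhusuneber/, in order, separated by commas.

[n], [m]

Occurrence 1 (position 3): no conditioning environment matches → elsewhere allophone [n].
Occurrence 2 (position 8): between two vowels → [m].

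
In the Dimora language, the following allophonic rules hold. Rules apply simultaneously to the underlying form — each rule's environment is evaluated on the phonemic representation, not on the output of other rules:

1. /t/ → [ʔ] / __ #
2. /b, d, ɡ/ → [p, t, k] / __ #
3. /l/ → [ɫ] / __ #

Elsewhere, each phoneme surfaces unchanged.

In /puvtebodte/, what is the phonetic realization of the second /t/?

[t]

/t/ (between /d/ and /e/) fails the environment for rule 1, so it stays [t].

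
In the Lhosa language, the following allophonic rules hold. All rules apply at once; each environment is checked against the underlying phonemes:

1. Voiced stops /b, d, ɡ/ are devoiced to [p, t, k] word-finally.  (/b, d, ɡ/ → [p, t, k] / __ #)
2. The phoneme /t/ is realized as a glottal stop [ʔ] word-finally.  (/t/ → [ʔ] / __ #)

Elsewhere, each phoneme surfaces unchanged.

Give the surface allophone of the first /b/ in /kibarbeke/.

/b/ — between /i/ and /a/; rule 1 does not apply here → [b].

[b]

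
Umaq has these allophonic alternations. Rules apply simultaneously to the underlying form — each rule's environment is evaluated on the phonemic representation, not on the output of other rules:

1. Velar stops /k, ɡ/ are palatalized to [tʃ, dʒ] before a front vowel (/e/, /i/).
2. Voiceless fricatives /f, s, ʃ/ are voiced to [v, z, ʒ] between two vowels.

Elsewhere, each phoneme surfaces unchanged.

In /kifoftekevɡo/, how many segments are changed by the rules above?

3

Segments that undergo a rule: /k/ → [tʃ] (rule 1); /f/ → [v] (rule 2); /k/ → [tʃ] (rule 1).
All other segments surface unchanged.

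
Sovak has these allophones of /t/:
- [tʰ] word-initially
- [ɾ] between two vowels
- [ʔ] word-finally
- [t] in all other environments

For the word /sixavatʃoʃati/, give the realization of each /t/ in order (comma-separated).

[t], [ɾ]

Occurrence 1 (position 7): no conditioning environment matches → elsewhere allophone [t].
Occurrence 2 (position 12): between two vowels → [ɾ].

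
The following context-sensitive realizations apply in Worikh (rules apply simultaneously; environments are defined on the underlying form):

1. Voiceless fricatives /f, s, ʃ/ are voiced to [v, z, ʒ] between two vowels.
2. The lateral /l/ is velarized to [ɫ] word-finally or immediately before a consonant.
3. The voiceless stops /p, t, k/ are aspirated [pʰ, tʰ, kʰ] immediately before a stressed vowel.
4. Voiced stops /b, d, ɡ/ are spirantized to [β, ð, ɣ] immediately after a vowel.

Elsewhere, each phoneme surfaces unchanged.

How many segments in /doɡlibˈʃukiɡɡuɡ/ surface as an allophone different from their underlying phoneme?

Segments that undergo a rule: /ɡ/ → [ɣ] (rule 4); /b/ → [β] (rule 4); /ɡ/ → [ɣ] (rule 4); /ɡ/ → [ɣ] (rule 4).
All other segments surface unchanged.

4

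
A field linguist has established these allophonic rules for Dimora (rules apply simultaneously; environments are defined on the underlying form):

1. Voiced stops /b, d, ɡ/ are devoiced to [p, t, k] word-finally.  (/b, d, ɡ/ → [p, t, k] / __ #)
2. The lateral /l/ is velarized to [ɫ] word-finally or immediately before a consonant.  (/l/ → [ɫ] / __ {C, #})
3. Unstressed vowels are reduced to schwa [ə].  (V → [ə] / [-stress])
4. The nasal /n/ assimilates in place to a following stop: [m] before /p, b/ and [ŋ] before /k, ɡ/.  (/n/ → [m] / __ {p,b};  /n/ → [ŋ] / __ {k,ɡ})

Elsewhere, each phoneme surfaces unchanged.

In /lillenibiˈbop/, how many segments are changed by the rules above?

Segments that undergo a rule: /i/ → [ə] (rule 3); /l/ → [ɫ] (rule 2); /e/ → [ə] (rule 3); /i/ → [ə] (rule 3); /i/ → [ə] (rule 3).
All other segments surface unchanged.

5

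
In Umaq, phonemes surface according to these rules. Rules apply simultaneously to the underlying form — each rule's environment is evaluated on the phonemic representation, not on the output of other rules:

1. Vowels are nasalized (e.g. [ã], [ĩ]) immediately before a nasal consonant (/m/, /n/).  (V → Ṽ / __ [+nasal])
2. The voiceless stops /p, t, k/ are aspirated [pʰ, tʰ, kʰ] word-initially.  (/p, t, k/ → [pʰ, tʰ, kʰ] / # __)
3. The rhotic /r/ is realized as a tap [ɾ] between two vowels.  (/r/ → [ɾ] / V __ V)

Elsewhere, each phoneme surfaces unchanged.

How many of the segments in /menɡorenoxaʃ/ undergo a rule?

Segments that undergo a rule: /e/ → [ẽ] (rule 1); /r/ → [ɾ] (rule 3); /e/ → [ẽ] (rule 1).
All other segments surface unchanged.

3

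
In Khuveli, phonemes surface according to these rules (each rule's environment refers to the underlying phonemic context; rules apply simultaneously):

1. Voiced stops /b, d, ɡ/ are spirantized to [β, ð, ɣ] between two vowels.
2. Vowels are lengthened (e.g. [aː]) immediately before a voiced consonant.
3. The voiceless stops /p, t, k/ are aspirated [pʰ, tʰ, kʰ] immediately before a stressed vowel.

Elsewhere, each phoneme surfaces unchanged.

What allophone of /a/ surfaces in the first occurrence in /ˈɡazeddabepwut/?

[aː]

/a/ — between /ɡ/ and /z/, before a voiced consonant — surfaces as [aː] (rule 2).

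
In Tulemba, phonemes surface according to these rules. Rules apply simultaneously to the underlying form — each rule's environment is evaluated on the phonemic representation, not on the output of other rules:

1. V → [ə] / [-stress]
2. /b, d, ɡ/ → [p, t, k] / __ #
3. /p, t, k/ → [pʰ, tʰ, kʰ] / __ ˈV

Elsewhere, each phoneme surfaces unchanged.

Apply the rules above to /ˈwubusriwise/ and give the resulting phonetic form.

/u/ — between /w/ and /b/; rule 1 does not apply here → [u].
/b/ — between /u/ and /u/; rule 2 does not apply here → [b].
/u/ (between /b/ and /s/): in an unstressed syllable, so rule 1 applies → [ə].
/i/ meets the environment for rule 1 (in an unstressed syllable) → [ə].
/i/ (between /w/ and /s/): in an unstressed syllable, so rule 1 applies → [ə].
/e/ (word-final): in an unstressed syllable, so rule 1 applies → [ə].

[ˈwubəsrəwəsə]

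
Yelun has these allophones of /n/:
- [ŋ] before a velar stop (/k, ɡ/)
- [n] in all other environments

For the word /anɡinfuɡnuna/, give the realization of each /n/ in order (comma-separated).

Occurrence 1 (position 2): before a velar stop → [ŋ].
Occurrence 2 (position 5): no conditioning environment matches → elsewhere allophone [n].
Occurrence 3 (position 9): no conditioning environment matches → elsewhere allophone [n].
Occurrence 4 (position 11): no conditioning environment matches → elsewhere allophone [n].

[ŋ], [n], [n], [n]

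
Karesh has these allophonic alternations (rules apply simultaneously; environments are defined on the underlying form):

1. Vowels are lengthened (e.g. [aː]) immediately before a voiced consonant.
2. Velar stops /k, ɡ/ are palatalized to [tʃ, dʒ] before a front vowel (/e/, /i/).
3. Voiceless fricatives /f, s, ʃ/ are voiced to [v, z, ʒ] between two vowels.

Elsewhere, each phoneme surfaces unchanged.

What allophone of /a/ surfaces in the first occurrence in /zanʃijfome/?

Rule 1 applies to /a/ (between /z/ and /n/: before a voiced consonant) → [aː].

[aː]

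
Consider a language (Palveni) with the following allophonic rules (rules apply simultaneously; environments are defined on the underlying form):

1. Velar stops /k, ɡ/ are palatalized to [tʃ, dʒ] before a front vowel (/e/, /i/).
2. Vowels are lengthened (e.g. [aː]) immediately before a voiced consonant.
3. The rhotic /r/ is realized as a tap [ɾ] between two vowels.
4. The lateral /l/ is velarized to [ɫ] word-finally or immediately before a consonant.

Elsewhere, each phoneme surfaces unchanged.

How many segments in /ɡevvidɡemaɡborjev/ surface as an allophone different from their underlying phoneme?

Segments that undergo a rule: /ɡ/ → [dʒ] (rule 1); /e/ → [eː] (rule 2); /i/ → [iː] (rule 2); /ɡ/ → [dʒ] (rule 1); /e/ → [eː] (rule 2); /a/ → [aː] (rule 2); /o/ → [oː] (rule 2); /e/ → [eː] (rule 2).
All other segments surface unchanged.

8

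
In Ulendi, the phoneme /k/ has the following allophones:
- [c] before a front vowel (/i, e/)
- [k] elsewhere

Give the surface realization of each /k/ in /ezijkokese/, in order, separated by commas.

[k], [c]

Occurrence 1 (position 5): no conditioning environment matches → elsewhere allophone [k].
Occurrence 2 (position 7): before a front vowel → [c].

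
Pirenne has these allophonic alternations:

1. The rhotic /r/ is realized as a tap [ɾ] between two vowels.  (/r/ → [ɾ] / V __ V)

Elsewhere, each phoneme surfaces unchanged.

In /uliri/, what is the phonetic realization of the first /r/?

[ɾ]

/r/ — between /i/ and /i/, between two vowels — surfaces as [ɾ] (rule 1).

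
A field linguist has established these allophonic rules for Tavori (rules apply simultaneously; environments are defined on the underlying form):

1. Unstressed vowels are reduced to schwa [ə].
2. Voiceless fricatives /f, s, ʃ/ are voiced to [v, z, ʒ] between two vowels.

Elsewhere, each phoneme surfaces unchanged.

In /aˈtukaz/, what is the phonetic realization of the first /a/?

/a/ (word-initial) occurs in an unstressed syllable → [ə] by rule 1.

[ə]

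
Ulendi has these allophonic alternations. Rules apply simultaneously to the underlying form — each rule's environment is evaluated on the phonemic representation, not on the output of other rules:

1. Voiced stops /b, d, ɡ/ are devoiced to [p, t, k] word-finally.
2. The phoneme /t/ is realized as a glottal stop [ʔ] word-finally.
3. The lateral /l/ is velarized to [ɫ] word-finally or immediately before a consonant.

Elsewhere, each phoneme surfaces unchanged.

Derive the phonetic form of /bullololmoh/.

[buɫloloɫmoh]

/b/ (word-initial) is in the target of rule 1 but the environment (word-finally) is not met → [b].
/u/ — not in any rule's target class → [u].
/l/ — between /u/ and /l/, word-finally or immediately before a consonant — surfaces as [ɫ] (rule 3).
/l/ (between /l/ and /o/) fails the environment for rule 3, so it stays [l].
/o/ (between /l/ and /l/) is unaffected → [o].
/l/ (between /o/ and /o/) fails the environment for rule 3, so it stays [l].
/o/ (between /l/ and /l/): no rule targets it → [o].
/l/ — between /o/ and /m/, word-finally or immediately before a consonant — surfaces as [ɫ] (rule 3).
/m/ (between /l/ and /o/): no rule targets it → [m].
/o/ (between /m/ and /h/): no rule targets it → [o].
/h/ (word-final): no rule targets it → [h].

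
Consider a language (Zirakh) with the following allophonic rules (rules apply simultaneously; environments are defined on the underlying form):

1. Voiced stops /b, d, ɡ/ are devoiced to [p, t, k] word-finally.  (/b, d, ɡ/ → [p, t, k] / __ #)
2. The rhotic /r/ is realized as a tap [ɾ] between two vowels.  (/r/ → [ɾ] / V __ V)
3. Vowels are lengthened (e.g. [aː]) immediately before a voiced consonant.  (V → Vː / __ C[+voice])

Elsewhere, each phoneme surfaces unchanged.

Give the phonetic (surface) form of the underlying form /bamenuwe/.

[baːmeːnuːwe]

/b/ (word-initial): rule 1 targets it, but not word-finally → unchanged [b].
Rule 3 applies to /a/ (between /b/ and /m/: before a voiced consonant) → [aː].
/e/ — between /m/ and /n/, before a voiced consonant — surfaces as [eː] (rule 3).
Rule 3 applies to /u/ (between /n/ and /w/: before a voiced consonant) → [uː].
/e/ — word-final; rule 3 does not apply here → [e].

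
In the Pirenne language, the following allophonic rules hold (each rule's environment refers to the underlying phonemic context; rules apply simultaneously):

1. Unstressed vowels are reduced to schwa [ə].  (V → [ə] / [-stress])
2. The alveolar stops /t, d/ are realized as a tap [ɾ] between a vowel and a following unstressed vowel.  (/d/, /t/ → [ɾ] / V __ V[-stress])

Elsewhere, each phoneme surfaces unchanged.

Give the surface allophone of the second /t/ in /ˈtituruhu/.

/t/ meets the environment for rule 2 (between a vowel and a following unstressed vowel) → [ɾ].

[ɾ]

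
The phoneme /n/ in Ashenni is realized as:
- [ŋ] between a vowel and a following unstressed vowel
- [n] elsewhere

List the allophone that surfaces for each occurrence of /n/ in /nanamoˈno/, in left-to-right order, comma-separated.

Occurrence 1 (position 1): no conditioning environment matches → elsewhere allophone [n].
Occurrence 2 (position 3): between a vowel and a following unstressed vowel → [ŋ].
Occurrence 3 (position 7): no conditioning environment matches → elsewhere allophone [n].

[n], [ŋ], [n]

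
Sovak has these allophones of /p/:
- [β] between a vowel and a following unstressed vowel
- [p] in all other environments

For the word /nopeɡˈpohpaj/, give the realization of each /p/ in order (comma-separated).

[β], [p], [p]

Occurrence 1 (position 3): between a vowel and a following unstressed vowel → [β].
Occurrence 2 (position 6): no conditioning environment matches → elsewhere allophone [p].
Occurrence 3 (position 9): no conditioning environment matches → elsewhere allophone [p].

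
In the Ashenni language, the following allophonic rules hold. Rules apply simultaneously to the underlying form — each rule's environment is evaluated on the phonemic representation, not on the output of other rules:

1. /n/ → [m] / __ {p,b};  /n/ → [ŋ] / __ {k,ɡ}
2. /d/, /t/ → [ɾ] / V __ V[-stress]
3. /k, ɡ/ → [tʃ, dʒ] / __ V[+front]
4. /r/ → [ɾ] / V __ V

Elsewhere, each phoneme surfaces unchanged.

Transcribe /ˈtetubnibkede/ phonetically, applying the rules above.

[ˈteɾubnibtʃeɾe]

/t/ (word-initial) fails the environment for rule 2, so it stays [t].
/e/ stays [e].
/t/ — between /e/ and /u/, between a vowel and a following unstressed vowel — surfaces as [ɾ] (rule 2).
/u/ — not in any rule's target class → [u].
/b/ (between /u/ and /n/): no rule targets it → [b].
/n/ — between /b/ and /i/; rule 1 does not apply here → [n].
/i/ (between /n/ and /b/): no rule targets it → [i].
/b/ (between /i/ and /k/): no rule targets it → [b].
/k/ meets the environment for rule 3 (before a front vowel) → [tʃ].
/e/ (between /k/ and /d/): no rule targets it → [e].
/d/ — between /e/ and /e/, between a vowel and a following unstressed vowel — surfaces as [ɾ] (rule 2).
/e/ (word-final): no rule targets it → [e].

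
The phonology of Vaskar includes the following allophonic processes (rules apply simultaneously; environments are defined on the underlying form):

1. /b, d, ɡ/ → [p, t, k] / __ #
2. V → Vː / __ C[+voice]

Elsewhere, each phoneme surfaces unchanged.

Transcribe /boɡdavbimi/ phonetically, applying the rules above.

/b/ — word-initial; rule 1 does not apply here → [b].
/o/ (between /b/ and /ɡ/): before a voiced consonant, so rule 2 applies → [oː].
/ɡ/ (between /o/ and /d/) is in the target of rule 1 but the environment (word-finally) is not met → [ɡ].
/d/ (between /ɡ/ and /a/): rule 1 targets it, but not word-finally → unchanged [d].
/a/ meets the environment for rule 2 (before a voiced consonant) → [aː].
/v/ — not in any rule's target class → [v].
/b/ (between /v/ and /i/) fails the environment for rule 1, so it stays [b].
/i/ (between /b/ and /m/) occurs before a voiced consonant → [iː] by rule 2.
/m/ (between /i/ and /i/): no rule targets it → [m].
/i/ (word-final): rule 2 targets it, but not before a voiced consonant → unchanged [i].

[boːɡdaːvbiːmi]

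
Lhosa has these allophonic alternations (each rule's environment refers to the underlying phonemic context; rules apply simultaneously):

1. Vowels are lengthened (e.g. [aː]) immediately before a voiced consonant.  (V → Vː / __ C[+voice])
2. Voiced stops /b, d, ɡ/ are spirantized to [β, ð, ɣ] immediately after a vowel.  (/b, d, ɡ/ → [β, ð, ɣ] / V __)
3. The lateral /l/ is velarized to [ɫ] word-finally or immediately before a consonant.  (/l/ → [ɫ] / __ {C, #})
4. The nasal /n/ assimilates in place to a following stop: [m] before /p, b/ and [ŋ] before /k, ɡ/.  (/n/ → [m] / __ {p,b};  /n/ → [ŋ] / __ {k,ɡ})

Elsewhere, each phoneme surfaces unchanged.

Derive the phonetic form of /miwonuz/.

[miːwoːnuːz]

/m/ stays [m].
/i/ meets the environment for rule 1 (before a voiced consonant) → [iː].
/w/ stays [w].
/o/ (between /w/ and /n/): before a voiced consonant, so rule 1 applies → [oː].
/n/ (between /o/ and /u/): rule 4 targets it, but not before a labial or velar stop → unchanged [n].
/u/ (between /n/ and /z/): before a voiced consonant, so rule 1 applies → [uː].
/z/ (word-final): no rule targets it → [z].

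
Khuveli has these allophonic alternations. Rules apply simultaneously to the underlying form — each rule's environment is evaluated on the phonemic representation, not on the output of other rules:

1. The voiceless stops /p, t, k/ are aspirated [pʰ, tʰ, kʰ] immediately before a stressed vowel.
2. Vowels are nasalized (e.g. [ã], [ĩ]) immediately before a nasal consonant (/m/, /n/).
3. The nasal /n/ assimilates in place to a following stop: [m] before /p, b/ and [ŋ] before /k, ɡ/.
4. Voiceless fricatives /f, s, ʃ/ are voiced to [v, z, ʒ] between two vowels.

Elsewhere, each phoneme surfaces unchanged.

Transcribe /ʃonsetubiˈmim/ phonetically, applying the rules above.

/ʃ/ (word-initial): rule 4 targets it, but not between two vowels → unchanged [ʃ].
/o/ (between /ʃ/ and /n/) occurs before a nasal consonant → [õ] by rule 2.
/n/ — between /o/ and /s/; rule 3 does not apply here → [n].
/s/ (between /n/ and /e/) is in the target of rule 4 but the environment (between two vowels) is not met → [s].
/e/ — between /s/ and /t/; rule 2 does not apply here → [e].
/t/ — between /e/ and /u/; rule 1 does not apply here → [t].
/u/ — between /t/ and /b/; rule 2 does not apply here → [u].
/b/ stays [b].
/i/ — between /b/ and /m/, before a nasal consonant — surfaces as [ĩ] (rule 2).
/m/ (between /i/ and /i/): no rule targets it → [m].
/i/ (between /m/ and /m/) occurs before a nasal consonant → [ĩ] by rule 2.
/m/ stays [m].

[ʃõnsetubĩˈmĩm]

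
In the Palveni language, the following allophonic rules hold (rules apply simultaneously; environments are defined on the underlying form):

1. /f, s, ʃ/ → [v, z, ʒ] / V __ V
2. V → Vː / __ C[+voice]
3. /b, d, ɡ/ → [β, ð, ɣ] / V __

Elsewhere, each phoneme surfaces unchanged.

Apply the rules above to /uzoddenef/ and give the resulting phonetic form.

Rule 2 applies to /u/ (word-initial: before a voiced consonant) → [uː].
/z/ — not in any rule's target class → [z].
/o/ meets the environment for rule 2 (before a voiced consonant) → [oː].
Rule 3 applies to /d/ (between /o/ and /d/: immediately after a vowel) → [ð].
/d/ (between /d/ and /e/) fails the environment for rule 3, so it stays [d].
Rule 2 applies to /e/ (between /d/ and /n/: before a voiced consonant) → [eː].
/n/ (between /e/ and /e/): no rule targets it → [n].
/e/ — between /n/ and /f/; rule 2 does not apply here → [e].
/f/ (word-final): rule 1 targets it, but not between two vowels → unchanged [f].

[uːzoːðdeːnef]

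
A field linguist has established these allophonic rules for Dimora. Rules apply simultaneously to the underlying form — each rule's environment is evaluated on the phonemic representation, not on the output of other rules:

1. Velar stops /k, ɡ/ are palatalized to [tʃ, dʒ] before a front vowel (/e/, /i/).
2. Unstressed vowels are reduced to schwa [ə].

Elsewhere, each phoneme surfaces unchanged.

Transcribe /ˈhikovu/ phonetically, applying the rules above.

[ˈhikəvə]

/h/ (word-initial): no rule targets it → [h].
/i/ (between /h/ and /k/) is in the target of rule 2 but the environment (in an unstressed syllable) is not met → [i].
/k/ — between /i/ and /o/; rule 1 does not apply here → [k].
Rule 2 applies to /o/ (between /k/ and /v/: in an unstressed syllable) → [ə].
/v/ — not in any rule's target class → [v].
/u/ meets the environment for rule 2 (in an unstressed syllable) → [ə].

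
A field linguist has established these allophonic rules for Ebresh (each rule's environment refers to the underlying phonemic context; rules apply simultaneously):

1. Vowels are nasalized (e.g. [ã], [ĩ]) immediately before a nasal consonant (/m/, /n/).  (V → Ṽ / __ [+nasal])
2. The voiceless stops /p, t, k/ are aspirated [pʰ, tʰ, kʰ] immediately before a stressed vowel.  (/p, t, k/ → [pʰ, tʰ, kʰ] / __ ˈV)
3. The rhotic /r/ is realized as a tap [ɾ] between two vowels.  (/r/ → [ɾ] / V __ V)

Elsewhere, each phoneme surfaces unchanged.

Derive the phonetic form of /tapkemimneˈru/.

[tapkẽmĩmneˈɾu]

/t/ (word-initial) is in the target of rule 2 but the environment (immediately before a stressed vowel) is not met → [t].
/a/ — between /t/ and /p/; rule 1 does not apply here → [a].
/p/ (between /a/ and /k/) fails the environment for rule 2, so it stays [p].
/k/ (between /p/ and /e/) fails the environment for rule 2, so it stays [k].
/e/ meets the environment for rule 1 (before a nasal consonant) → [ẽ].
/m/ stays [m].
/i/ (between /m/ and /m/): before a nasal consonant, so rule 1 applies → [ĩ].
/m/ stays [m].
/n/ — not in any rule's target class → [n].
/e/ — between /n/ and /r/; rule 1 does not apply here → [e].
/r/ (between /e/ and /u/): between two vowels, so rule 3 applies → [ɾ].
/u/ — word-final; rule 1 does not apply here → [u].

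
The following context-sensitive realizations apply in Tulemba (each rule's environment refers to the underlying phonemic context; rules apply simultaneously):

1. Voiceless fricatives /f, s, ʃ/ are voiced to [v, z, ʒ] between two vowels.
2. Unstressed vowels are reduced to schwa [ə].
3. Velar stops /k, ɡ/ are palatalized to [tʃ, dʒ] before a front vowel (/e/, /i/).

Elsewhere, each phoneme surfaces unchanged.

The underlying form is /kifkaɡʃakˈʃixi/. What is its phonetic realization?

Rule 3 applies to /k/ (word-initial: before a front vowel) → [tʃ].
/i/ meets the environment for rule 2 (in an unstressed syllable) → [ə].
/f/ (between /i/ and /k/): rule 1 targets it, but not between two vowels → unchanged [f].
/k/ (between /f/ and /a/) fails the environment for rule 3, so it stays [k].
/a/ — between /k/ and /ɡ/, in an unstressed syllable — surfaces as [ə] (rule 2).
/ɡ/ (between /a/ and /ʃ/) is in the target of rule 3 but the environment (before a front vowel) is not met → [ɡ].
/ʃ/ (between /ɡ/ and /a/) fails the environment for rule 1, so it stays [ʃ].
/a/ (between /ʃ/ and /k/) occurs in an unstressed syllable → [ə] by rule 2.
/k/ (between /a/ and /ʃ/): rule 3 targets it, but not before a front vowel → unchanged [k].
/ʃ/ — between /k/ and /i/; rule 1 does not apply here → [ʃ].
/i/ — between /ʃ/ and /x/; rule 2 does not apply here → [i].
/x/ — not in any rule's target class → [x].
/i/ (word-final): in an unstressed syllable, so rule 2 applies → [ə].

[tʃəfkəɡʃəkˈʃixə]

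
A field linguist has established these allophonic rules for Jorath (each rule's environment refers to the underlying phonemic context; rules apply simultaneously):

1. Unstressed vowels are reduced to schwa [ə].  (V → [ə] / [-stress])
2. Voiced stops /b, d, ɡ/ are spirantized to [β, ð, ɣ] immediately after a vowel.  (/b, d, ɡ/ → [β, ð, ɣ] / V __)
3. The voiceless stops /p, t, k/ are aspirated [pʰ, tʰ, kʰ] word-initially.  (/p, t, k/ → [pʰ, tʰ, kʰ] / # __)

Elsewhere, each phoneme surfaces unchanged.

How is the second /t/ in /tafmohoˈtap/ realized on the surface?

[t]

/t/ (between /o/ and /a/): rule 3 targets it, but not word-initially → unchanged [t].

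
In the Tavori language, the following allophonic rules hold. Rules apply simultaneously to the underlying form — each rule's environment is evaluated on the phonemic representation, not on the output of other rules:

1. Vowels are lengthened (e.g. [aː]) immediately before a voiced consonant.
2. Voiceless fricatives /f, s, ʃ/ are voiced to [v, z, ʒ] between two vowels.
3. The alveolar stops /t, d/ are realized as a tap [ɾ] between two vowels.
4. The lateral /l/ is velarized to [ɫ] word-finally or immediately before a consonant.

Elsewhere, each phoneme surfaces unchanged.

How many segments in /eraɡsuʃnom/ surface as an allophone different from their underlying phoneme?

3

Segments that undergo a rule: /e/ → [eː] (rule 1); /a/ → [aː] (rule 1); /o/ → [oː] (rule 1).
All other segments surface unchanged.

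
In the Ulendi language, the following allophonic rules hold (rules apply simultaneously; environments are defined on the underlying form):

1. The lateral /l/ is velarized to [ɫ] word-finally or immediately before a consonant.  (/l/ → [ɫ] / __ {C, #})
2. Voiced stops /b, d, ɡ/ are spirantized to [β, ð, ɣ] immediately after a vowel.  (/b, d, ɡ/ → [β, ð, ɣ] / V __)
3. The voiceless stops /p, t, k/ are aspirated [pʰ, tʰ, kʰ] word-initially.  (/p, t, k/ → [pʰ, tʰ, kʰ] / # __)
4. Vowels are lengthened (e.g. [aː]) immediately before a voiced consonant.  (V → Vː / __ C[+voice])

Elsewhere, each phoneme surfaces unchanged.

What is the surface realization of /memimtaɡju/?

[meːmiːmtaːɣju]

/m/ (word-initial) is unaffected → [m].
/e/ — between /m/ and /m/, before a voiced consonant — surfaces as [eː] (rule 4).
/m/ stays [m].
Rule 4 applies to /i/ (between /m/ and /m/: before a voiced consonant) → [iː].
/m/ (between /i/ and /t/) is unaffected → [m].
/t/ (between /m/ and /a/) fails the environment for rule 3, so it stays [t].
/a/ (between /t/ and /ɡ/): before a voiced consonant, so rule 4 applies → [aː].
/ɡ/ meets the environment for rule 2 (immediately after a vowel) → [ɣ].
/j/ (between /ɡ/ and /u/) is unaffected → [j].
/u/ — word-final; rule 4 does not apply here → [u].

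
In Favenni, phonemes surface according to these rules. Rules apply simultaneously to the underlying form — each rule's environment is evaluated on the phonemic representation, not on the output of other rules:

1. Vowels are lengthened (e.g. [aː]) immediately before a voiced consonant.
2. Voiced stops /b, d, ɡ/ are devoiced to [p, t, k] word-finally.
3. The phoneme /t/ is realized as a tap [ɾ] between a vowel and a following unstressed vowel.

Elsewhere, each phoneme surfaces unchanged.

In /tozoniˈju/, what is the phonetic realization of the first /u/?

/u/ (word-final): rule 1 targets it, but not before a voiced consonant → unchanged [u].

[u]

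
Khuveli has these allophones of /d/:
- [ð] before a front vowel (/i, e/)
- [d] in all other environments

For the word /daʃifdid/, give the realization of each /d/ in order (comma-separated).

[d], [ð], [d]

Occurrence 1 (position 1): no conditioning environment matches → elsewhere allophone [d].
Occurrence 2 (position 6): before a front vowel (/i, e/) → [ð].
Occurrence 3 (position 8): no conditioning environment matches → elsewhere allophone [d].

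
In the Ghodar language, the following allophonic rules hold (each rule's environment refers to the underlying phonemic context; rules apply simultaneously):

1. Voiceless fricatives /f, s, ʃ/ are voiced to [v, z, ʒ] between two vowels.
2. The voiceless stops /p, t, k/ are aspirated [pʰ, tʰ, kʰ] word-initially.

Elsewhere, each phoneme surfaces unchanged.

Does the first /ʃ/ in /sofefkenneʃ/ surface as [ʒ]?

/ʃ/ — word-final; rule 1 does not apply here → [ʃ].
The actual realization is [ʃ], not [ʒ].

No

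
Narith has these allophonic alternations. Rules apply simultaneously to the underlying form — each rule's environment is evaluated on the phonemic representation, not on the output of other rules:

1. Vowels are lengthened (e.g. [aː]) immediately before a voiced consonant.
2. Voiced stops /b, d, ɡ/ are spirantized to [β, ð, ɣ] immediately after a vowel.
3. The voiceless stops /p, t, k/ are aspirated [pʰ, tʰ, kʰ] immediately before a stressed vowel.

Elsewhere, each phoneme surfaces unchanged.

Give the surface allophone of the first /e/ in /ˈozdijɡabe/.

/e/ — word-final; rule 1 does not apply here → [e].

[e]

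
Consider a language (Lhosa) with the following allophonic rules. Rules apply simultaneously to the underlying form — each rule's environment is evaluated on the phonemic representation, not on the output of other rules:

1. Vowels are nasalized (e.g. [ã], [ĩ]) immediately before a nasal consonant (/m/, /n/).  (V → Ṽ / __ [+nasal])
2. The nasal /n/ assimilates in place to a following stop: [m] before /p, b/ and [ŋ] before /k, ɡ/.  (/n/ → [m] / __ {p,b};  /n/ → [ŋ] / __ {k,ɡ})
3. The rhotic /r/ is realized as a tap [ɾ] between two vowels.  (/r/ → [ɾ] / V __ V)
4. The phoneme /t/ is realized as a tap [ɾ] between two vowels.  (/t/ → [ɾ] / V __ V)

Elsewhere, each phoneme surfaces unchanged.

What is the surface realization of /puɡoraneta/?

/p/ (word-initial) is unaffected → [p].
/u/ — between /p/ and /ɡ/; rule 1 does not apply here → [u].
/ɡ/ — not in any rule's target class → [ɡ].
/o/ (between /ɡ/ and /r/) fails the environment for rule 1, so it stays [o].
Rule 3 applies to /r/ (between /o/ and /a/: between two vowels) → [ɾ].
/a/ meets the environment for rule 1 (before a nasal consonant) → [ã].
/n/ (between /a/ and /e/) is in the target of rule 2 but the environment (before a labial or velar stop) is not met → [n].
/e/ (between /n/ and /t/) fails the environment for rule 1, so it stays [e].
Rule 4 applies to /t/ (between /e/ and /a/: between two vowels) → [ɾ].
/a/ (word-final) fails the environment for rule 1, so it stays [a].

[puɡoɾãneɾa]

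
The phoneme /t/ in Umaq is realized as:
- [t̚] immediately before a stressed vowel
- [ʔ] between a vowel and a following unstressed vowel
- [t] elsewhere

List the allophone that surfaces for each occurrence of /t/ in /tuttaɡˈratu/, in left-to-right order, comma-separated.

Occurrence 1 (position 1): no conditioning environment matches → elsewhere allophone [t].
Occurrence 2 (position 3): no conditioning environment matches → elsewhere allophone [t].
Occurrence 3 (position 4): no conditioning environment matches → elsewhere allophone [t].
Occurrence 4 (position 9): between a vowel and a following unstressed vowel → [ʔ].

[t], [t], [t], [ʔ]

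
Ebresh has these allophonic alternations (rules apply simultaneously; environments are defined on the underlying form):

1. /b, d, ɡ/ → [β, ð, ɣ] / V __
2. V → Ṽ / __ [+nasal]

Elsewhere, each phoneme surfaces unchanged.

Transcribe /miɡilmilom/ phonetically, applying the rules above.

/i/ (between /m/ and /ɡ/): rule 2 targets it, but not before a nasal consonant → unchanged [i].
/ɡ/ meets the environment for rule 1 (immediately after a vowel) → [ɣ].
/i/ — between /ɡ/ and /l/; rule 2 does not apply here → [i].
/i/ (between /m/ and /l/) fails the environment for rule 2, so it stays [i].
Rule 2 applies to /o/ (between /l/ and /m/: before a nasal consonant) → [õ].

[miɣilmilõm]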